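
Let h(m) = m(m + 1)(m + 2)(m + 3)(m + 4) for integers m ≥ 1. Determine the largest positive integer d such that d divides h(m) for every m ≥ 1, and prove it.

Computing the first values: h(1) = 120 and h(2) = 720; gcd(120, 720) = 120, so d ≤ 120.
We prove 120 | m(m + 1)(m + 2)(m + 3)(m + 4) for all m ≥ 1 by induction on m.
Base step (m = 1): h(1) = 120 = 120·(1), so 120 | h(1).
Inductive step: assume the claim holds for m = p, i.e. 120 | h(p). Then
h(p+1) − h(p) = (p+1)·(p+2)·(p+3)·(p+4)·(p+5) − p·(p+1)·(p+2)·(p+3)·(p+4) = (p+1)·(p+2)·(p+3)·(p+4)·[(p+5) − p] = 5·(p+1)·(p+2)·(p+3)·(p+4). The product of 4 consecutive integers is divisible by (4)! = 24, so h(p+1) − h(p) is divisible by 5·24 = 120. By the inductive hypothesis 120 | h(p), hence 120 | h(p+1).
Hence, by induction on m, the claim holds for every m ≥ 1.
Therefore the largest such d is 120.

d = 120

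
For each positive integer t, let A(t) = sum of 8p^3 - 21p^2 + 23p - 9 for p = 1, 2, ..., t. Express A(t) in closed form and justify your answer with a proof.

A(t) = t(2t - 1)(t^2 - t + 1)

We claim A(t) = t(2t - 1)(t^2 - t + 1) for all t ≥ 1.
For the base case t = 1: A(1) = 1, and the closed form gives 1. They agree.
Inductive step: suppose the statement holds for some p ≥ 1, so A(p) = p(2p^3 - 3p^2 + 3p - 1).
Then A(p+1) = A(p) + (8p^3 + 3p^2 + 5p + 1) = (p(2p^3 - 3p^2 + 3p - 1)) + (8p^3 + 3p^2 + 5p + 1).
Simplifying, A(p+1) = (p + 1)(2p + 1)(p^2 + p + 1) = (p+1)(2(p+1) - 1)((p+1)^2 - (p+1) + 1),
which is the closed form with t = p+1.
Hence, by induction on t, the claim holds for every t ≥ 1.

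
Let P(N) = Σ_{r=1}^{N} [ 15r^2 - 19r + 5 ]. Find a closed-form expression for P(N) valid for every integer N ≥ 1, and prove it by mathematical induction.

We claim P(N) = N(5N^2 - 2N - 2) for all N ≥ 1.
Base step (N = 1): P(1) = 1, and the closed form gives 1. They agree.
For the inductive step, assume it holds for an arbitrary r ≥ 1, so P(r) = r(5r^2 - 2r - 2).
Then P(r+1) = P(r) + (15r^2 + 11r + 1) = (r(5r^2 - 2r - 2)) + (15r^2 + 11r + 1).
Simplifying, P(r+1) = (r + 1)(5r^2 + 8r + 1) = (r+1)(5(r+1)^2 - 2(r+1) - 2),
which is the closed form with N = r+1.
By the principle of mathematical induction, the result holds for all N ≥ 1.

P(N) = N(5N^2 - 2N - 2)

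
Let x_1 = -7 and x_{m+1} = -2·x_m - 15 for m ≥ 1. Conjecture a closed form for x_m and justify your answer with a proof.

Computing the first terms: x_1 = -7, x_2 = -1, x_3 = -13. This suggests x_m = (-2)^m - 5.
Base case (m = 1): the formula gives -7 = -7 = x_1.
For the inductive step, assume it holds for an arbitrary i ≥ 1, so x_i = (-2)^i - 5.
Then x_{i+1} = -2·x_i - 15 = -2·((-2)^i - 5) - 15 = (-2)^(i + 1) - 5,
which is the claimed formula at m = i+1.
Hence, by induction on m, the claim holds for every m ≥ 1.

x_m = (-2)^m - 5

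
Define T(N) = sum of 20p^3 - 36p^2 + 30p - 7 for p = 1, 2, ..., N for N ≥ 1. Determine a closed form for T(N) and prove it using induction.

T(N) = N(5N^3 - 2N^2 + 2N + 2)

We claim T(N) = N(5N^3 - 2N^2 + 2N + 2) for all N ≥ 1.
For the base case N = 1: T(1) = 7, and the closed form gives 7. They agree.
Suppose the result is true for N = p, so T(p) = p(5p^3 - 2p^2 + 2p + 2).
Then T(p+1) = T(p) + (20p^3 + 24p^2 + 18p + 7) = (p(5p^3 - 2p^2 + 2p + 2)) + (20p^3 + 24p^2 + 18p + 7).
Simplifying, T(p+1) = (p + 1)(5p^3 + 13p^2 + 13p + 7) = (p+1)(5(p+1)^3 - 2(p+1)^2 + 2(p+1) + 2),
which is the closed form with N = p+1.
This completes the induction.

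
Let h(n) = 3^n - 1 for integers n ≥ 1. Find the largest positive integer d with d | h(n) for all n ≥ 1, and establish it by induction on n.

d = 2

Computing the first values: h(1) = 2 and h(2) = 8; gcd(2, 8) = 2, so d ≤ 2.
We prove 2 | 3^n - 1 for all n ≥ 1 by induction on n.
Base case (n = 1): h(1) = 2 = 2·(1), so 2 | h(1).
Suppose the result is true for n = r, i.e. 2 | h(r). Then
3^{r+1} − 1^{r+1} = 3·3^r − 1·1^r = 3·(3^r − 1^r) + (2)·1^r. The first term is divisible by 2 by the inductive hypothesis, and the second term (2)·1^r is divisible by 2 since 2 | 2. Hence 2 | h(r+1).
By the principle of mathematical induction, the result holds for all n ≥ 1.
Therefore the largest such d is 2.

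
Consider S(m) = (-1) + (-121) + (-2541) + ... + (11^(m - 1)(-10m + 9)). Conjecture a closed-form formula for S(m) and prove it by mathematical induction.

S(m) = 11^m(-m + 1) - 1

We claim S(m) = 11^m(-m + 1) - 1 for all m ≥ 1.
For the base case m = 1: S(1) = -1, and the closed form gives -1. They agree.
For the inductive step, assume it holds for an arbitrary p ≥ 1, so S(p) = 11^p(-p + 1) - 1.
Then S(p+1) = S(p) + (11^p(-10p - 1)) = (11^p(-p + 1) - 1) + (11^p(-10p - 1)).
Simplifying, S(p+1) = -11·11^p·p - 1 = 11^(p+1)(-(p+1) + 1) - 1,
which is the closed form with m = p+1.
By induction, the statement is established for all m ≥ 1.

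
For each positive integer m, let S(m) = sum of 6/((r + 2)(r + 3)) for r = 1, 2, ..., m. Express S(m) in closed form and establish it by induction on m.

S(m) = 2m/(m + 3)

We claim S(m) = 2m/(m + 3) for all m ≥ 1.
When m = 1: S(1) = 1/2, and the closed form gives 1/2. They agree.
Suppose the result is true for m = r, so S(r) = 2r/(r + 3).
Then S(r+1) = S(r) + (6/((r + 3)(r + 4))) = (2r/(r + 3)) + (6/((r + 3)(r + 4))).
Simplifying, S(r+1) = 2(r + 1)/(r + 4) = 2(r+1)/((r+1) + 3),
which is the closed form with m = r+1.
This completes the induction.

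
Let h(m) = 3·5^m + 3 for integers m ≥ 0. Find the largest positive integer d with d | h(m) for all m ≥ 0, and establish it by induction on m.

d = 6

Computing the first values: h(0) = 6 and h(1) = 18; gcd(6, 18) = 6, so d ≤ 6.
We prove 6 | 3·5^m + 3 for all m ≥ 0 by induction on m.
When m = 0: h(0) = 6 = 6·(1), so 6 | h(0).
Inductive step: assume the claim holds for m = k, i.e. 6 | h(k). Then
h(k+1) = 3·5^(k+1) + 3 = 5·(3·5^k + 3) - 12 = 5·h(k) - 12. The first term is divisible by 6 by the inductive hypothesis, and -12 is divisible by 6. Hence 6 | h(k+1).
Hence, by induction on m, the claim holds for every m ≥ 0.
Therefore the largest such d is 6.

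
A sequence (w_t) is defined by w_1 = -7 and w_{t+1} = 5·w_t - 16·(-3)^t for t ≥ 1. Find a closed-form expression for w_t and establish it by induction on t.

w_t = 2(-3)^t - 5^(t - 1)

Computing the first terms: w_1 = -7, w_2 = 13, w_3 = -79. This suggests w_t = 2(-3)^t - 5^(t - 1).
When t = 1: the formula gives -7 = -7 = w_1.
Suppose the result is true for t = j, so w_j = 2(-3)^j - 5^(j - 1).
Then w_{j+1} = 5·w_j - 16·(-3)^j = 5·(2(-3)^j - 5^(j - 1)) - 16·(-3)^j = 2(-3)^(j + 1) - 5^j = 2(-3)^(j+1) - 5^((j+1) - 1),
which is the claimed formula at t = j+1.
Hence, by induction on t, the claim holds for every t ≥ 1.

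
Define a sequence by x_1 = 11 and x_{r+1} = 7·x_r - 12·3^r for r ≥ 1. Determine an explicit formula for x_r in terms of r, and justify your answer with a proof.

Computing the first terms: x_1 = 11, x_2 = 41, x_3 = 179. This suggests x_r = 3^(r + 1) + 2·7^(r - 1).
For the base case r = 1: the formula gives 11 = 11 = x_1.
Inductive step: suppose the statement holds for some m ≥ 1, so x_m = 3^(m + 1) + 2·7^(m - 1).
Then x_{m+1} = 7·x_m - 12·3^m = 7·(3^(m + 1) + 2·7^(m - 1)) - 12·3^m = 3^(m + 2) + 2·7^m = 3^((m+1) + 1) + 2·7^((m+1) - 1),
which is the claimed formula at r = m+1.
By the principle of mathematical induction, the result holds for all r ≥ 1.

x_r = 3^(r + 1) + 2·7^(r - 1)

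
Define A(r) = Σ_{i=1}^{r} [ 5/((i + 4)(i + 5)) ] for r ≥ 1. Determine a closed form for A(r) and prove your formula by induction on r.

A(r) = r/(r + 5)

We claim A(r) = r/(r + 5) for all r ≥ 1.
Base step (r = 1): A(1) = 1/6, and the closed form gives 1/6. They agree.
Inductive step: assume the claim holds for r = i, so A(i) = i/(i + 5).
Then A(i+1) = A(i) + (5/((i + 5)(i + 6))) = (i/(i + 5)) + (5/((i + 5)(i + 6))).
Simplifying, A(i+1) = (i + 1)/(i + 6) = (i+1)/((i+1) + 5),
which is the closed form with r = i+1.
This completes the induction.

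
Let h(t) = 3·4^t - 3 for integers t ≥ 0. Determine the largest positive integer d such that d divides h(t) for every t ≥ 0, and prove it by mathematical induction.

d = 9

Computing the first values: h(0) = 0 and h(1) = 9; gcd(0, 9) = 9, so d ≤ 9.
We prove 9 | 3·4^t - 3 for all t ≥ 0 by induction on t.
For the base case t = 0: h(0) = 0 = 9·(0), so 9 | h(0).
Inductive step: assume the claim holds for t = p, i.e. 9 | h(p). Then
h(p+1) = 3·4^(p+1) - 3 = 4·(3·4^p - 3) + 9 = 4·h(p) + 9. The first term is divisible by 9 by the inductive hypothesis, and 9 is divisible by 9. Hence 9 | h(p+1).
By the principle of mathematical induction, the result holds for all t ≥ 0.
Therefore the largest such d is 9.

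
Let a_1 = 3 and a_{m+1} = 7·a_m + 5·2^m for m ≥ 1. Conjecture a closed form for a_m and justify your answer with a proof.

a_m = -2^m + 5·7^(m - 1)

Computing the first terms: a_1 = 3, a_2 = 31, a_3 = 237. This suggests a_m = -2^m + 5·7^(m - 1).
Base step (m = 1): the formula gives 3 = 3 = a_1.
Inductive step: suppose the statement holds for some p ≥ 1, so a_p = -2^p + 5·7^(p - 1).
Then a_{p+1} = 7·a_p + 5·2^p = 7·(-2^p + 5·7^(p - 1)) + 5·2^p = -2^(p + 1) + 5·7^p = -2^(p+1) + 5·7^((p+1) - 1),
which is the claimed formula at m = p+1.
By the principle of mathematical induction, the result holds for all m ≥ 1.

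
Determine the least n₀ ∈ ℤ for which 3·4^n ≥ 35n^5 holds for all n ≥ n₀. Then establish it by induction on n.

n₀ = 11

At n = 10: 3145728 < 3500000, so the inequality fails and n₀ ≥ 11. We prove 3·4^n ≥ 35n^5 for all n ≥ 11.
Base case (n = 11): 3·4^n = 12582912 and 35n^5 = 5636785, so 12582912 ≥ 5636785.
For the inductive step, assume it holds for an arbitrary m ≥ 11, so 3·4^m ≥ 35m^5.
Then 3·4^(m + 1) = 4·(3·4^m) ≥ 4·(35m^5).
Also, for m ≥ 11 we have 4·(35m^5) ≥ 35(m+1)^5, since 4 ≥ (1 + 1/m)^5 for all m ≥ 11.
Combining, 3·4^(m + 1) ≥ 35(m+1)^5.
By the principle of mathematical induction, the result holds for all n ≥ 11.
Hence the smallest such n₀ is 11.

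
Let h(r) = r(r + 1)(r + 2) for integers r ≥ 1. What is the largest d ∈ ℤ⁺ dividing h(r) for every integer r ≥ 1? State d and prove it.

Computing the first values: h(1) = 6 and h(2) = 24; gcd(6, 24) = 6, so d ≤ 6.
We prove 6 | r(r + 1)(r + 2) for all r ≥ 1 by induction on r.
When r = 1: h(1) = 6 = 6·(1), so 6 | h(1).
Inductive step: suppose the statement holds for some m ≥ 1, i.e. 6 | h(m). Then
h(m+1) − h(m) = (m+1)·(m+2)·(m+3) − m·(m+1)·(m+2) = (m+1)·(m+2)·[(m+3) − m] = 3·(m+1)·(m+2). The product of 2 consecutive integers is divisible by (2)! = 2, so h(m+1) − h(m) is divisible by 3·2 = 6. By the inductive hypothesis 6 | h(m), hence 6 | h(m+1).
By the principle of mathematical induction, the result holds for all r ≥ 1.
Therefore the largest such d is 6.

d = 6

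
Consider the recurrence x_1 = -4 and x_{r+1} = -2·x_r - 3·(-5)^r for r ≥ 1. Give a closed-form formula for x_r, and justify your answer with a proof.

Computing the first terms: x_1 = -4, x_2 = 23, x_3 = -121. This suggests x_r = (-2)^(r - 1) + (-5)^r.
Base step (r = 1): the formula gives -4 = -4 = x_1.
For the inductive step, assume it holds for an arbitrary m ≥ 1, so x_m = (-2)^(m - 1) + (-5)^m.
Then x_{m+1} = -2·x_m - 3·(-5)^m = -2·((-2)^(m - 1) + (-5)^m) - 3·(-5)^m = (-2)^m + (-5)^(m + 1) = (-2)^((m+1) - 1) + (-5)^(m+1),
which is the claimed formula at r = m+1.
By induction, the statement is established for all r ≥ 1.

x_r = (-2)^(r - 1) + (-5)^r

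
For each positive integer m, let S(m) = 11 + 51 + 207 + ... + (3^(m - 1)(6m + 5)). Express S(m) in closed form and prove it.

We claim S(m) = 3^m(3m + 1) - 1 for all m ≥ 1.
When m = 1: S(1) = 11, and the closed form gives 11. They agree.
Inductive step: suppose the statement holds for some i ≥ 1, so S(i) = 3^i(3i + 1) - 1.
Then S(i+1) = S(i) + (3^i(6i + 11)) = (3^i(3i + 1) - 1) + (3^i(6i + 11)).
Simplifying, S(i+1) = 9·3^i·i + 12·3^i - 1 = 3^(i+1)(3(i+1) + 1) - 1,
which is the closed form with m = i+1.
By induction, the statement is established for all m ≥ 1.

S(m) = 3^m(3m + 1) - 1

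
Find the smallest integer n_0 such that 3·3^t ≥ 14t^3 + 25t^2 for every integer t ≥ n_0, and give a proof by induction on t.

At t = 6: 2187 < 3924, so the inequality fails and n_0 ≥ 7. We prove 3·3^t ≥ 14t^3 + 25t^2 for all t ≥ 7.
Base case (t = 7): 3·3^t = 6561 and 14t^3 + 25t^2 = 6027, so 6561 ≥ 6027.
Suppose the result is true for t = m, so 3·3^m ≥ 14m^3 + 25m^2.
Then 3·3^(m + 1) = 3·(3·3^m) ≥ 3·(14m^3 + 25m^2).
Also, for m ≥ 7 we have 3·(14m^3 + 25m^2) ≥ 14(m+1)^3 + 25(m+1)^2, since 3·(14m^3 + 25m^2) − (14(m+1)^3 + 25(m+1)^2) = 28m^3 + 8m^2 - 92m - 39, which is nonnegative for all m ≥ 7.
Combining, 3·3^(m + 1) ≥ 14(m+1)^3 + 25(m+1)^2.
By induction, the statement is established for all t ≥ 7.
Hence the smallest such n_0 is 7.

n_0 = 7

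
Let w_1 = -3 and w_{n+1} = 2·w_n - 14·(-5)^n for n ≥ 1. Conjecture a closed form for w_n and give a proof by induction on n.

Computing the first terms: w_1 = -3, w_2 = 64, w_3 = -222. This suggests w_n = 2(-5)^n + 7·2^(n - 1).
Base case (n = 1): the formula gives -3 = -3 = w_1.
Suppose the result is true for n = i, so w_i = 2(-5)^i + 7·2^(i - 1).
Then w_{i+1} = 2·w_i - 14·(-5)^i = 2·(2(-5)^i + 7·2^(i - 1)) - 14·(-5)^i = 2(-5)^(i + 1) + 7·2^i = 2(-5)^(i+1) + 7·2^((i+1) - 1),
which is the claimed formula at n = i+1.
Hence, by induction on n, the claim holds for every n ≥ 1.

w_n = 2(-5)^n + 7·2^(n - 1)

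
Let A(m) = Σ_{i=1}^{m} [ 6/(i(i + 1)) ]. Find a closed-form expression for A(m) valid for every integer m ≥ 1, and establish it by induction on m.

We claim A(m) = 6m/(m + 1) for all m ≥ 1.
Base step (m = 1): A(1) = 3, and the closed form gives 3. They agree.
Suppose the result is true for m = i, so A(i) = 6i/(i + 1).
Then A(i+1) = A(i) + (6/((i + 1)(i + 2))) = (6i/(i + 1)) + (6/((i + 1)(i + 2))).
Simplifying, A(i+1) = 6(i + 1)/(i + 2) = 6(i+1)/((i+1) + 1),
which is the closed form with m = i+1.
By induction, the statement is established for all m ≥ 1.

A(m) = 6m/(m + 1)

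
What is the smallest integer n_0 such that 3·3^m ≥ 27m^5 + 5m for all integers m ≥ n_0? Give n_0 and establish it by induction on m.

At m = 14: 14348907 < 14521318, so the inequality fails and n_0 ≥ 15. We prove 3·3^m ≥ 27m^5 + 5m for all m ≥ 15.
Base case (m = 15): 3·3^m = 43046721 and 27m^5 + 5m = 20503200, so 43046721 ≥ 20503200.
Inductive step: assume the claim holds for m = r, so 3·3^r ≥ 27r^5 + 5r.
Then 3·3^(r + 1) = 3·(3·3^r) ≥ 3·(27r^5 + 5r).
Also, for r ≥ 15 we have 3·(27r^5 + 5r) ≥ 27(r+1)^5 + 5(r+1), since 3·(27r^5 + 5r) − (27(r+1)^5 + 5(r+1)) = 54r^5 - 135r^4 - 270r^3 - 270r^2 - 125r - 32, which is nonnegative for all r ≥ 15.
Combining, 3·3^(r + 1) ≥ 27(r+1)^5 + 5(r+1).
Hence, by induction on m, the claim holds for every m ≥ 15.
Hence the smallest such n_0 is 15.

n_0 = 15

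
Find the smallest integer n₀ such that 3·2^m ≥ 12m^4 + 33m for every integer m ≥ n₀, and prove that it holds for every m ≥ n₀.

n₀ = 19

At m = 18: 786432 < 1260306, so the inequality fails and n₀ ≥ 19. We prove 3·2^m ≥ 12m^4 + 33m for all m ≥ 19.
For the base case m = 19: 3·2^m = 1572864 and 12m^4 + 33m = 1564479, so 1572864 ≥ 1564479.
Inductive step: assume the claim holds for m = j, so 3·2^j ≥ 12j^4 + 33j.
Then 3·2^(j + 1) = 2·(3·2^j) ≥ 2·(12j^4 + 33j).
Also, for j ≥ 19 we have 2·(12j^4 + 33j) ≥ 12(j+1)^4 + 33(j+1), since 2·(12j^4 + 33j) − (12(j+1)^4 + 33(j+1)) = 12j^4 - 48j^3 - 72j^2 - 15j - 45, which is nonnegative for all j ≥ 19.
Combining, 3·2^(j + 1) ≥ 12(j+1)^4 + 33(j+1).
By the principle of mathematical induction, the result holds for all m ≥ 19.
Hence the smallest such n₀ is 19.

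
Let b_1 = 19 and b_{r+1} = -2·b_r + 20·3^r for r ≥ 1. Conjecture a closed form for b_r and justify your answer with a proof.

b_r = 7(-2)^(r - 1) + 4·3^r

Computing the first terms: b_1 = 19, b_2 = 22, b_3 = 136. This suggests b_r = 7(-2)^(r - 1) + 4·3^r.
For the base case r = 1: the formula gives 19 = 19 = b_1.
Inductive step: suppose the statement holds for some m ≥ 1, so b_m = 7(-2)^(m - 1) + 4·3^m.
Then b_{m+1} = -2·b_m + 20·3^m = -2·(7(-2)^(m - 1) + 4·3^m) + 20·3^m = 7(-2)^m + 4·3^(m + 1) = 7(-2)^((m+1) - 1) + 4·3^(m+1),
which is the claimed formula at r = m+1.
By the principle of mathematical induction, the result holds for all r ≥ 1.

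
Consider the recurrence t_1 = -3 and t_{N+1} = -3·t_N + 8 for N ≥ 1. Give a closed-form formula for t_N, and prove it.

t_N = -5(-3)^(N - 1) + 2

Computing the first terms: t_1 = -3, t_2 = 17, t_3 = -43. This suggests t_N = -5(-3)^(N - 1) + 2.
For the base case N = 1: the formula gives -3 = -3 = t_1.
Suppose the result is true for N = j, so t_j = -5(-3)^(j - 1) + 2.
Then t_{j+1} = -3·t_j + 8 = -3·(-5(-3)^(j - 1) + 2) + 8 = -5(-3)^j + 2 = -5(-3)^((j+1) - 1) + 2,
which is the claimed formula at N = j+1.
By induction, the statement is established for all N ≥ 1.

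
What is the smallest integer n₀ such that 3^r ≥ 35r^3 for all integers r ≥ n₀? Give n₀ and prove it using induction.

n₀ = 10

At r = 9: 19683 < 25515, so the inequality fails and n₀ ≥ 10. We prove 3^r ≥ 35r^3 for all r ≥ 10.
Base case (r = 10): 3^r = 59049 and 35r^3 = 35000, so 59049 ≥ 35000.
Inductive step: suppose the statement holds for some j ≥ 10, so 3^j ≥ 35j^3.
Then 3^(j + 1) = 3·(3^j) ≥ 3·(35j^3).
Also, for j ≥ 10 we have 3·(35j^3) ≥ 35(j+1)^3, since 3 ≥ (1 + 1/j)^3 for all j ≥ 10.
Combining, 3^(j + 1) ≥ 35(j+1)^3.
Hence, by induction on r, the claim holds for every r ≥ 10.
Hence the smallest such n₀ is 10.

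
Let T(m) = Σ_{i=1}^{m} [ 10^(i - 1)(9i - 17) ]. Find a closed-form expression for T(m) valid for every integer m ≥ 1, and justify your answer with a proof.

T(m) = 10^m(m - 2) + 2

We claim T(m) = 10^m(m - 2) + 2 for all m ≥ 1.
Base case (m = 1): T(1) = -8, and the closed form gives -8. They agree.
Inductive step: assume the claim holds for m = i, so T(i) = 10^i(i - 2) + 2.
Then T(i+1) = T(i) + (10^i(9i - 8)) = (10^i(i - 2) + 2) + (10^i(9i - 8)).
Simplifying, T(i+1) = 10·10^i·i - 10·10^i + 2 = 10^(i+1)((i+1) - 2) + 2,
which is the closed form with m = i+1.
This completes the induction.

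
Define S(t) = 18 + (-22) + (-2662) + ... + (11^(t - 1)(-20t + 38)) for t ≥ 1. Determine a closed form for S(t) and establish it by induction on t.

S(t) = 2·11^t(-t + 2) - 4

We claim S(t) = 2·11^t(-t + 2) - 4 for all t ≥ 1.
When t = 1: S(1) = 18, and the closed form gives 18. They agree.
Inductive step: assume the claim holds for t = m, so S(m) = 2·11^m(-m + 2) - 4.
Then S(m+1) = S(m) + (11^m(-20m + 18)) = (2·11^m(-m + 2) - 4) + (11^m(-20m + 18)).
Simplifying, S(m+1) = -22·11^m·m + 22·11^m - 4 = 2·11^(m+1)(-(m+1) + 2) - 4,
which is the closed form with t = m+1.
This completes the induction.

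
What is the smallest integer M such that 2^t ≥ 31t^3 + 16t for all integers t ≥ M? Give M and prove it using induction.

At t = 17: 131072 < 152575, so the inequality fails and M ≥ 18. We prove 2^t ≥ 31t^3 + 16t for all t ≥ 18.
When t = 18: 2^t = 262144 and 31t^3 + 16t = 181080, so 262144 ≥ 181080.
For the inductive step, assume it holds for an arbitrary i ≥ 18, so 2^i ≥ 31i^3 + 16i.
Then 2^(i + 1) = 2·(2^i) ≥ 2·(31i^3 + 16i).
Also, for i ≥ 18 we have 2·(31i^3 + 16i) ≥ 31(i+1)^3 + 16(i+1), since 2·(31i^3 + 16i) − (31(i+1)^3 + 16(i+1)) = 31i^3 - 93i^2 - 77i - 47, which is nonnegative for all i ≥ 18.
Combining, 2^(i + 1) ≥ 31(i+1)^3 + 16(i+1).
This completes the induction.
Hence the smallest such M is 18.

M = 18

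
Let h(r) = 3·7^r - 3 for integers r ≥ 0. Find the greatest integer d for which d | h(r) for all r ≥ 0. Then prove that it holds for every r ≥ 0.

d = 18

Computing the first values: h(0) = 0 and h(1) = 18; gcd(0, 18) = 18, so d ≤ 18.
We prove 18 | 3·7^r - 3 for all r ≥ 0 by induction on r.
Base step (r = 0): h(0) = 0 = 18·(0), so 18 | h(0).
Inductive step: suppose the statement holds for some m ≥ 0, i.e. 18 | h(m). Then
h(m+1) = 3·7^(m+1) - 3 = 7·(3·7^m - 3) + 18 = 7·h(m) + 18. The first term is divisible by 18 by the inductive hypothesis, and 18 is divisible by 18. Hence 18 | h(m+1).
By the principle of mathematical induction, the result holds for all r ≥ 0.
Therefore the largest such d is 18.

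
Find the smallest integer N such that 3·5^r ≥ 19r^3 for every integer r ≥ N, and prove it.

N = 4

At r = 3: 375 < 513, so the inequality fails and N ≥ 4. We prove 3·5^r ≥ 19r^3 for all r ≥ 4.
Base case (r = 4): 3·5^r = 1875 and 19r^3 = 1216, so 1875 ≥ 1216.
Suppose the result is true for r = p, so 3·5^p ≥ 19p^3.
Then 3·5^(p + 1) = 5·(3·5^p) ≥ 5·(19p^3).
Also, for p ≥ 4 we have 5·(19p^3) ≥ 19(p+1)^3, since 5 ≥ (1 + 1/p)^3 for all p ≥ 4.
Combining, 3·5^(p + 1) ≥ 19(p+1)^3.
This completes the induction.
Hence the smallest such N is 4.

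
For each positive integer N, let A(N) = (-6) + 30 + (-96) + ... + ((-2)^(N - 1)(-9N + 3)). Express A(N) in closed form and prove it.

We claim A(N) = 3(-2)^N·N for all N ≥ 1.
Base step (N = 1): A(1) = -6, and the closed form gives -6. They agree.
Suppose the result is true for N = k, so A(k) = 3(-2)^k·k.
Then A(k+1) = A(k) + ((-2)^k(-9k - 6)) = (3(-2)^k·k) + ((-2)^k(-9k - 6)).
Simplifying, A(k+1) = (-2)^(k + 1)(3k + 3) = 3(-2)^(k+1)·(k+1),
which is the closed form with N = k+1.
This completes the induction.

A(N) = 3(-2)^N·N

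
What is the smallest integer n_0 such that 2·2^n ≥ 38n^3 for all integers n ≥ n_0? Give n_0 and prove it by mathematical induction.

At n = 16: 131072 < 155648, so the inequality fails and n_0 ≥ 17. We prove 2·2^n ≥ 38n^3 for all n ≥ 17.
Base case (n = 17): 2·2^n = 262144 and 38n^3 = 186694, so 262144 ≥ 186694.
Inductive step: assume the claim holds for n = i, so 2·2^i ≥ 38i^3.
Then 2·2^(i + 1) = 2·(2·2^i) ≥ 2·(38i^3).
Also, for i ≥ 17 we have 2·(38i^3) ≥ 38(i+1)^3, since 2 ≥ (1 + 1/i)^3 for all i ≥ 17.
Combining, 2·2^(i + 1) ≥ 38(i+1)^3.
Hence, by induction on n, the claim holds for every n ≥ 17.
Hence the smallest such n_0 is 17.

n_0 = 17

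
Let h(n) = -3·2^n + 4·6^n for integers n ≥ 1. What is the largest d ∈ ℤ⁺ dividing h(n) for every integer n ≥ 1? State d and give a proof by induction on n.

d = 6

Computing the first values: h(1) = 18 and h(2) = 132; gcd(18, 132) = 6, so d ≤ 6.
We prove 6 | -3·2^n + 4·6^n for all n ≥ 1 by induction on n.
For the base case n = 1: h(1) = 18 = 6·(3), so 6 | h(1).
Suppose the result is true for n = i, i.e. 6 | h(i). Then
h(i+1) − 6·h(i) = (-3·2^(i+1) + 4·6^(i+1)) − 6·(-3·2^i + 4·6^i) = (-3)·2^i·(2 − 6) = (12)·2^i. Since 6 | h(i) by the inductive hypothesis, 6 | 6·h(i); and 6 | 12 since 12 = 6·2. Therefore 6 | h(i+1).
This completes the induction.
Therefore the largest such d is 6.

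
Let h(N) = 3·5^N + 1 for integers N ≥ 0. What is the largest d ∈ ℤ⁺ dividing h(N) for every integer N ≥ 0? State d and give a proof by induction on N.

Computing the first values: h(0) = 4 and h(1) = 16; gcd(4, 16) = 4, so d ≤ 4.
We prove 4 | 3·5^N + 1 for all N ≥ 0 by induction on N.
For the base case N = 0: h(0) = 4 = 4·(1), so 4 | h(0).
Suppose the result is true for N = k, i.e. 4 | h(k). Then
h(k+1) = 3·5^(k+1) + 1 = 5·(3·5^k + 1) - 4 = 5·h(k) - 4. The first term is divisible by 4 by the inductive hypothesis, and -4 is divisible by 4. Hence 4 | h(k+1).
By induction, the statement is established for all N ≥ 0.
Therefore the largest such d is 4.

d = 4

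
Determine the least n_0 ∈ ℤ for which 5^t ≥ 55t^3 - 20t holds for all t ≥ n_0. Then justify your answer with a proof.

n_0 = 6

At t = 5: 3125 < 6775, so the inequality fails and n_0 ≥ 6. We prove 5^t ≥ 55t^3 - 20t for all t ≥ 6.
Base step (t = 6): 5^t = 15625 and 55t^3 - 20t = 11760, so 15625 ≥ 11760.
Inductive step: suppose the statement holds for some k ≥ 6, so 5^k ≥ 55k^3 - 20k.
Then 5^(k + 1) = 5·(5^k) ≥ 5·(55k^3 - 20k).
Also, for k ≥ 6 we have 5·(55k^3 - 20k) ≥ 55(k+1)^3 - 20(k+1), since 5·(55k^3 - 20k) − (55(k+1)^3 - 20(k+1)) = 220k^3 - 165k^2 - 245k - 35, which is nonnegative for all k ≥ 6.
Combining, 5^(k + 1) ≥ 55(k+1)^3 - 20(k+1).
By the principle of mathematical induction, the result holds for all t ≥ 6.
Hence the smallest such n_0 is 6.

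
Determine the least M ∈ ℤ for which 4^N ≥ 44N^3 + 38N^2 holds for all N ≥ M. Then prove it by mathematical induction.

At N = 7: 16384 < 16954, so the inequality fails and M ≥ 8. We prove 4^N ≥ 44N^3 + 38N^2 for all N ≥ 8.
For the base case N = 8: 4^N = 65536 and 44N^3 + 38N^2 = 24960, so 65536 ≥ 24960.
Suppose the result is true for N = i, so 4^i ≥ 44i^3 + 38i^2.
Then 4^(i + 1) = 4·(4^i) ≥ 4·(44i^3 + 38i^2).
Also, for i ≥ 8 we have 4·(44i^3 + 38i^2) ≥ 44(i+1)^3 + 38(i+1)^2, since 4·(44i^3 + 38i^2) − (44(i+1)^3 + 38(i+1)^2) = 132i^3 - 18i^2 - 208i - 82, which is nonnegative for all i ≥ 8.
Combining, 4^(i + 1) ≥ 44(i+1)^3 + 38(i+1)^2.
By induction, the statement is established for all N ≥ 8.
Hence the smallest such M is 8.

M = 8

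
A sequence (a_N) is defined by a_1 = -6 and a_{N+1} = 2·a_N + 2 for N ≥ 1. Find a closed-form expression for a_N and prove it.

a_N = -2^(N + 1) - 2

Computing the first terms: a_1 = -6, a_2 = -10, a_3 = -18. This suggests a_N = -2^(N + 1) - 2.
For the base case N = 1: the formula gives -6 = -6 = a_1.
Suppose the result is true for N = m, so a_m = -2^(m + 1) - 2.
Then a_{m+1} = 2·a_m + 2 = 2·(-2^(m + 1) - 2) + 2 = -2^(m + 2) - 2 = -2^((m+1) + 1) - 2,
which is the claimed formula at N = m+1.
Hence, by induction on N, the claim holds for every N ≥ 1.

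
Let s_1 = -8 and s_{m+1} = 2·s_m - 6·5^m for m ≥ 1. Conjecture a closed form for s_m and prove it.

s_m = 2^m - 2·5^m

Computing the first terms: s_1 = -8, s_2 = -46, s_3 = -242. This suggests s_m = 2^m - 2·5^m.
Base case (m = 1): the formula gives -8 = -8 = s_1.
For the inductive step, assume it holds for an arbitrary r ≥ 1, so s_r = 2^r - 2·5^r.
Then s_{r+1} = 2·s_r - 6·5^r = 2·(2^r - 2·5^r) - 6·5^r = 2^(r + 1) - 2·5^(r + 1),
which is the claimed formula at m = r+1.
Hence, by induction on m, the claim holds for every m ≥ 1.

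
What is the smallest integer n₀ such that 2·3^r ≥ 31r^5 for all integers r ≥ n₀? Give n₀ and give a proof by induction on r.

n₀ = 15

At r = 14: 9565938 < 16672544, so the inequality fails and n₀ ≥ 15. We prove 2·3^r ≥ 31r^5 for all r ≥ 15.
Base case (r = 15): 2·3^r = 28697814 and 31r^5 = 23540625, so 28697814 ≥ 23540625.
Suppose the result is true for r = i, so 2·3^i ≥ 31i^5.
Then 2·3^(i + 1) = 3·(2·3^i) ≥ 3·(31i^5).
Also, for i ≥ 15 we have 3·(31i^5) ≥ 31(i+1)^5, since 3 ≥ (1 + 1/i)^5 for all i ≥ 15.
Combining, 2·3^(i + 1) ≥ 31(i+1)^5.
This completes the induction.
Hence the smallest such n₀ is 15.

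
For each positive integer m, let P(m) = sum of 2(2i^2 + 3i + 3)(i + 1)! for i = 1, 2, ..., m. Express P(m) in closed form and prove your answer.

P(m) = (4m + 2)(m + 2)! - 4

We claim P(m) = (4m + 2)(m + 2)! - 4 for all m ≥ 1.
When m = 1: P(1) = 32, and the closed form gives 32. They agree.
For the inductive step, assume it holds for an arbitrary i ≥ 1, so P(i) = (4i + 2)(i + 2)! - 4.
Then P(i+1) = P(i) + (2(2i^2 + 7i + 8)(i + 2)!) = ((4i + 2)(i + 2)! - 4) + (2(2i^2 + 7i + 8)(i + 2)!).
Simplifying, P(i+1) = (4(i+1) + 2)((i+1) + 2)! - 4,
which is the closed form with m = i+1.
By the principle of mathematical induction, the result holds for all m ≥ 1.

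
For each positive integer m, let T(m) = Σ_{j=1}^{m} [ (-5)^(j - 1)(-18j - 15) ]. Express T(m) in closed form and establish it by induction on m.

T(m) = 3(-5)^m(m + 1) - 3

We claim T(m) = 3(-5)^m(m + 1) - 3 for all m ≥ 1.
For the base case m = 1: T(1) = -33, and the closed form gives -33. They agree.
For the inductive step, assume it holds for an arbitrary j ≥ 1, so T(j) = 3(-5)^j(j + 1) - 3.
Then T(j+1) = T(j) + ((-5)^j(-18j - 33)) = (3(-5)^j(j + 1) - 3) + ((-5)^j(-18j - 33)).
Simplifying, T(j+1) = -15(-5)^j·j - 30(-5)^j - 3 = 3(-5)^(j+1)((j+1) + 1) - 3,
which is the closed form with m = j+1.
By the principle of mathematical induction, the result holds for all m ≥ 1.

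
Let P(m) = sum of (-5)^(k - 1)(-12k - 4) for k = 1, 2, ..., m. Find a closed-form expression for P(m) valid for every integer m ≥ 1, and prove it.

P(m) = (-5)^m(2m + 1) - 1

We claim P(m) = (-5)^m(2m + 1) - 1 for all m ≥ 1.
When m = 1: P(1) = -16, and the closed form gives -16. They agree.
Inductive step: suppose the statement holds for some k ≥ 1, so P(k) = (-5)^k(2k + 1) - 1.
Then P(k+1) = P(k) + ((-5)^k(-12k - 16)) = ((-5)^k(2k + 1) - 1) + ((-5)^k(-12k - 16)).
Simplifying, P(k+1) = -10(-5)^k·k - 15(-5)^k - 1 = (-5)^(k+1)(2(k+1) + 1) - 1,
which is the closed form with m = k+1.
By induction, the statement is established for all m ≥ 1.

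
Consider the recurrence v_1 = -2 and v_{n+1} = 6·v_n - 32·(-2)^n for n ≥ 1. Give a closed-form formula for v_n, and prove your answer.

Computing the first terms: v_1 = -2, v_2 = 52, v_3 = 184. This suggests v_n = (-2)^(n + 2) + 6^n.
Base case (n = 1): the formula gives -2 = -2 = v_1.
For the inductive step, assume it holds for an arbitrary j ≥ 1, so v_j = (-2)^(j + 2) + 6^j.
Then v_{j+1} = 6·v_j - 32·(-2)^j = 6·((-2)^(j + 2) + 6^j) - 32·(-2)^j = (-2)^(j + 3) + 6^(j + 1) = (-2)^((j+1) + 2) + 6^(j+1),
which is the claimed formula at n = j+1.
This completes the induction.

v_n = (-2)^(n + 2) + 6^n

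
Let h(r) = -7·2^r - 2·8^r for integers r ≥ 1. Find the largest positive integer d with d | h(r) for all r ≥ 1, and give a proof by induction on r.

Computing the first values: h(1) = -30 and h(2) = -156; gcd(-30, -156) = 6, so d ≤ 6.
We prove 6 | -7·2^r - 2·8^r for all r ≥ 1 by induction on r.
Base case (r = 1): h(1) = -30 = 6·(-5), so 6 | h(1).
Suppose the result is true for r = p, i.e. 6 | h(p). Then
h(p+1) − 8·h(p) = (-7·2^(p+1) - 2·8^(p+1)) − 8·(-7·2^p - 2·8^p) = (-7)·2^p·(2 − 8) = (42)·2^p. Since 6 | h(p) by the inductive hypothesis, 6 | 8·h(p); and 6 | 42 since 42 = 6·7. Therefore 6 | h(p+1).
This completes the induction.
Therefore the largest such d is 6.

d = 6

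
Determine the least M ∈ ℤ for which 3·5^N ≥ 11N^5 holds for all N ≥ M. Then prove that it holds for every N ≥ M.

At N = 6: 46875 < 85536, so the inequality fails and M ≥ 7. We prove 3·5^N ≥ 11N^5 for all N ≥ 7.
Base step (N = 7): 3·5^N = 234375 and 11N^5 = 184877, so 234375 ≥ 184877.
For the inductive step, assume it holds for an arbitrary k ≥ 7, so 3·5^k ≥ 11k^5.
Then 3·5^(k + 1) = 5·(3·5^k) ≥ 5·(11k^5).
Also, for k ≥ 7 we have 5·(11k^5) ≥ 11(k+1)^5, since 5 ≥ (1 + 1/k)^5 for all k ≥ 7.
Combining, 3·5^(k + 1) ≥ 11(k+1)^5.
Hence, by induction on N, the claim holds for every N ≥ 7.
Hence the smallest such M is 7.

M = 7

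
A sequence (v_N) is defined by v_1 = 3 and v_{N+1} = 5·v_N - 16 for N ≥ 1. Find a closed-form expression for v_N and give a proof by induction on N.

Computing the first terms: v_1 = 3, v_2 = -1, v_3 = -21. This suggests v_N = -5^(N - 1) + 4.
When N = 1: the formula gives 3 = 3 = v_1.
Inductive step: suppose the statement holds for some m ≥ 1, so v_m = -5^(m - 1) + 4.
Then v_{m+1} = 5·v_m - 16 = 5·(-5^(m - 1) + 4) - 16 = -5^m + 4 = -5^((m+1) - 1) + 4,
which is the claimed formula at N = m+1.
By the principle of mathematical induction, the result holds for all N ≥ 1.

v_N = -5^(N - 1) + 4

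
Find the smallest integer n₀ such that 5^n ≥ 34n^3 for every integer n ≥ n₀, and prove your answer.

At n = 5: 3125 < 4250, so the inequality fails and n₀ ≥ 6. We prove 5^n ≥ 34n^3 for all n ≥ 6.
For the base case n = 6: 5^n = 15625 and 34n^3 = 7344, so 15625 ≥ 7344.
Suppose the result is true for n = p, so 5^p ≥ 34p^3.
Then 5^(p + 1) = 5·(5^p) ≥ 5·(34p^3).
Also, for p ≥ 6 we have 5·(34p^3) ≥ 34(p+1)^3, since 5 ≥ (1 + 1/p)^3 for all p ≥ 6.
Combining, 5^(p + 1) ≥ 34(p+1)^3.
Hence, by induction on n, the claim holds for every n ≥ 6.
Hence the smallest such n₀ is 6.

n₀ = 6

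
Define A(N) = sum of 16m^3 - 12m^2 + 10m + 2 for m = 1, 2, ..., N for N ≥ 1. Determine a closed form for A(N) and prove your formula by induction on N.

A(N) = N(4N^3 + 4N^2 + 3N + 5)

We claim A(N) = N(4N^3 + 4N^2 + 3N + 5) for all N ≥ 1.
Base case (N = 1): A(1) = 16, and the closed form gives 16. They agree.
For the inductive step, assume it holds for an arbitrary m ≥ 1, so A(m) = m(4m^3 + 4m^2 + 3m + 5).
Then A(m+1) = A(m) + (16m^3 + 36m^2 + 34m + 16) = (m(4m^3 + 4m^2 + 3m + 5)) + (16m^3 + 36m^2 + 34m + 16).
Simplifying, A(m+1) = (m + 1)(4m^3 + 16m^2 + 23m + 16) = (m+1)(4(m+1)^3 + 4(m+1)^2 + 3(m+1) + 5),
which is the closed form with N = m+1.
Hence, by induction on N, the claim holds for every N ≥ 1.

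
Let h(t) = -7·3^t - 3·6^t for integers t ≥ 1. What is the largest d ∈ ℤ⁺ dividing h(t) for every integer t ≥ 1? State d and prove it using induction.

Computing the first values: h(1) = -39 and h(2) = -171; gcd(-39, -171) = 3, so d ≤ 3.
We prove 3 | -7·3^t - 3·6^t for all t ≥ 1 by induction on t.
Base step (t = 1): h(1) = -39 = 3·(-13), so 3 | h(1).
For the inductive step, assume it holds for an arbitrary m ≥ 1, i.e. 3 | h(m). Then
h(m+1) − 6·h(m) = (-7·3^(m+1) - 3·6^(m+1)) − 6·(-7·3^m - 3·6^m) = (-7)·3^m·(3 − 6) = (21)·3^m. Since 3 | h(m) by the inductive hypothesis, 3 | 6·h(m); and 3 | 21 since 21 = 3·7. Therefore 3 | h(m+1).
By the principle of mathematical induction, the result holds for all t ≥ 1.
Therefore the largest such d is 3.

d = 3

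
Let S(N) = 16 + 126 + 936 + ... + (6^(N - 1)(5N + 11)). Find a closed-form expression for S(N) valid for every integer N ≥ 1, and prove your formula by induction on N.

S(N) = 6^N(N + 2) - 2

We claim S(N) = 6^N(N + 2) - 2 for all N ≥ 1.
Base step (N = 1): S(1) = 16, and the closed form gives 16. They agree.
Inductive step: assume the claim holds for N = k, so S(k) = 6^k(k + 2) - 2.
Then S(k+1) = S(k) + (6^k(5k + 16)) = (6^k(k + 2) - 2) + (6^k(5k + 16)).
Simplifying, S(k+1) = 6·6^k·k + 18·6^k - 2 = 6^(k+1)((k+1) + 2) - 2,
which is the closed form with N = k+1.
By the principle of mathematical induction, the result holds for all N ≥ 1.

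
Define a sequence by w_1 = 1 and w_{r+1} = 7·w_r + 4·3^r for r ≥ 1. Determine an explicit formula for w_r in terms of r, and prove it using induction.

w_r = -3^r + 4·7^(r - 1)

Computing the first terms: w_1 = 1, w_2 = 19, w_3 = 169. This suggests w_r = -3^r + 4·7^(r - 1).
Base case (r = 1): the formula gives 1 = 1 = w_1.
Suppose the result is true for r = j, so w_j = -3^j + 4·7^(j - 1).
Then w_{j+1} = 7·w_j + 4·3^j = 7·(-3^j + 4·7^(j - 1)) + 4·3^j = -3^(j + 1) + 4·7^j = -3^(j+1) + 4·7^((j+1) - 1),
which is the claimed formula at r = j+1.
This completes the induction.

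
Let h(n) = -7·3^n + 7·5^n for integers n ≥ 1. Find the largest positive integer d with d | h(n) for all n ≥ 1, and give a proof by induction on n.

d = 14

Computing the first values: h(1) = 14 and h(2) = 112; gcd(14, 112) = 14, so d ≤ 14.
We prove 14 | -7·3^n + 7·5^n for all n ≥ 1 by induction on n.
When n = 1: h(1) = 14 = 14·(1), so 14 | h(1).
Inductive step: assume the claim holds for n = r, i.e. 14 | h(r). Then
h(r+1) − 5·h(r) = (-7·3^(r+1) + 7·5^(r+1)) − 5·(-7·3^r + 7·5^r) = (-7)·3^r·(3 − 5) = (14)·3^r. Since 14 | h(r) by the inductive hypothesis, 14 | 5·h(r); and 14 | 14 since 14 = 14·1. Therefore 14 | h(r+1).
By induction, the statement is established for all n ≥ 1.
Therefore the largest such d is 14.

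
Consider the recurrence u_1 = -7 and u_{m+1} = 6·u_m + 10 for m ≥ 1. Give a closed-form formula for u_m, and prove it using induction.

Computing the first terms: u_1 = -7, u_2 = -32, u_3 = -182. This suggests u_m = -5·6^(m - 1) - 2.
Base step (m = 1): the formula gives -7 = -7 = u_1.
Suppose the result is true for m = k, so u_k = -5·6^(k - 1) - 2.
Then u_{k+1} = 6·u_k + 10 = 6·(-5·6^(k - 1) - 2) + 10 = -5·6^k - 2 = -5·6^((k+1) - 1) - 2,
which is the claimed formula at m = k+1.
This completes the induction.

u_m = -5·6^(m - 1) - 2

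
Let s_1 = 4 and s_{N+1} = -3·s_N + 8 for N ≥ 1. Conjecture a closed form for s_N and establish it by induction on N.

Computing the first terms: s_1 = 4, s_2 = -4, s_3 = 20. This suggests s_N = 2(-3)^(N - 1) + 2.
When N = 1: the formula gives 4 = 4 = s_1.
Inductive step: suppose the statement holds for some k ≥ 1, so s_k = 2(-3)^(k - 1) + 2.
Then s_{k+1} = -3·s_k + 8 = -3·(2(-3)^(k - 1) + 2) + 8 = 2(-3)^k + 2 = 2(-3)^((k+1) - 1) + 2,
which is the claimed formula at N = k+1.
By the principle of mathematical induction, the result holds for all N ≥ 1.

s_N = 2(-3)^(N - 1) + 2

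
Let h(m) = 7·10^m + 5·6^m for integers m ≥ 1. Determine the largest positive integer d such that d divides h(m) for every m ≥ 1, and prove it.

Computing the first values: h(1) = 100 and h(2) = 880; gcd(100, 880) = 20, so d ≤ 20.
We prove 20 | 7·10^m + 5·6^m for all m ≥ 1 by induction on m.
For the base case m = 1: h(1) = 100 = 20·(5), so 20 | h(1).
Suppose the result is true for m = p, i.e. 20 | h(p). Then
h(p+1) − 10·h(p) = (7·10^(p+1) + 5·6^(p+1)) − 10·(7·10^p + 5·6^p) = (5)·6^p·(6 − 10) = (-20)·6^p. Since 20 | h(p) by the inductive hypothesis, 20 | 10·h(p); and 20 | -20 since -20 = 20·-1. Therefore 20 | h(p+1).
By the principle of mathematical induction, the result holds for all m ≥ 1.
Therefore the largest such d is 20.

d = 20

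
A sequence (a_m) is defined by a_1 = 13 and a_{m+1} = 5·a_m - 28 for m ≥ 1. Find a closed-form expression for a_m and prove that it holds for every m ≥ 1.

Computing the first terms: a_1 = 13, a_2 = 37, a_3 = 157. This suggests a_m = 6·5^(m - 1) + 7.
For the base case m = 1: the formula gives 13 = 13 = a_1.
For the inductive step, assume it holds for an arbitrary j ≥ 1, so a_j = 6·5^(j - 1) + 7.
Then a_{j+1} = 5·a_j - 28 = 5·(6·5^(j - 1) + 7) - 28 = 6·5^j + 7 = 6·5^((j+1) - 1) + 7,
which is the claimed formula at m = j+1.
By induction, the statement is established for all m ≥ 1.

a_m = 6·5^(m - 1) + 7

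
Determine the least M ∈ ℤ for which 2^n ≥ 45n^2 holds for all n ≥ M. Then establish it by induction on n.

At n = 12: 4096 < 6480, so the inequality fails and M ≥ 13. We prove 2^n ≥ 45n^2 for all n ≥ 13.
For the base case n = 13: 2^n = 8192 and 45n^2 = 7605, so 8192 ≥ 7605.
Inductive step: assume the claim holds for n = k, so 2^k ≥ 45k^2.
Then 2^(k + 1) = 2·(2^k) ≥ 2·(45k^2).
Also, for k ≥ 13 we have 2·(45k^2) ≥ 45(k+1)^2, since 2 ≥ (1 + 1/k)^2 for all k ≥ 13.
Combining, 2^(k + 1) ≥ 45(k+1)^2.
By induction, the statement is established for all n ≥ 13.
Hence the smallest such M is 13.

M = 13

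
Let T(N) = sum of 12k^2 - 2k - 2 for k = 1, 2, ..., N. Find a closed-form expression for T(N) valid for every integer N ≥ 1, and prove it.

T(N) = N(4N^2 + 5N - 1)

We claim T(N) = N(4N^2 + 5N - 1) for all N ≥ 1.
Base case (N = 1): T(1) = 8, and the closed form gives 8. They agree.
Inductive step: assume the claim holds for N = k, so T(k) = k(4k^2 + 5k - 1).
Then T(k+1) = T(k) + (12k^2 + 22k + 8) = (k(4k^2 + 5k - 1)) + (12k^2 + 22k + 8).
Simplifying, T(k+1) = (k + 1)(4k^2 + 13k + 8) = (k+1)(4(k+1)^2 + 5(k+1) - 1),
which is the closed form with N = k+1.
This completes the induction.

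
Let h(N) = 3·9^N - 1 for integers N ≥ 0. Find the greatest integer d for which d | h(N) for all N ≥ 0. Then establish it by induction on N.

Computing the first values: h(0) = 2 and h(1) = 26; gcd(2, 26) = 2, so d ≤ 2.
We prove 2 | 3·9^N - 1 for all N ≥ 0 by induction on N.
When N = 0: h(0) = 2 = 2·(1), so 2 | h(0).
Suppose the result is true for N = i, i.e. 2 | h(i). Then
h(i+1) = 3·9^(i+1) - 1 = 9·(3·9^i - 1) + 8 = 9·h(i) + 8. The first term is divisible by 2 by the inductive hypothesis, and 8 is divisible by 2. Hence 2 | h(i+1).
By the principle of mathematical induction, the result holds for all N ≥ 0.
Therefore the largest such d is 2.

d = 2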